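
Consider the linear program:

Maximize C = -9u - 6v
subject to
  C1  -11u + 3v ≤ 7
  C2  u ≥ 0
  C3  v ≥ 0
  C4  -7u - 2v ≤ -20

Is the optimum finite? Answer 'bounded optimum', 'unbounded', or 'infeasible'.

bounded optimum

Feasible corners and C = -9u - 6v:
  (46/43, 269/43) → C = -2028/43
  (20/7, 0) → C = -180/7
The feasible region has finitely many vertices and no improving ray; the maximum is -180/7 at (20/7, 0).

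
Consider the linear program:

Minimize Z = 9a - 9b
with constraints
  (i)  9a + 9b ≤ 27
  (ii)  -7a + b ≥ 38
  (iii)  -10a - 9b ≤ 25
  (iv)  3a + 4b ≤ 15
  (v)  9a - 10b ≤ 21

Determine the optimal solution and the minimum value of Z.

Vertices and Z = 9a - 9b:
  (-367/73, 205/73) → Z = -5148/73
  (-137/31, 219/31) → Z = -3204/31
  (-235/13, 225/13) → Z = -4140/13

The binding constraints are -10a - 9b = 25 and 3a + 4b = 15.
Solving simultaneously gives a = -235/13, b = 225/13.

a = -235/13, b = 225/13, minimum Z = -4140/13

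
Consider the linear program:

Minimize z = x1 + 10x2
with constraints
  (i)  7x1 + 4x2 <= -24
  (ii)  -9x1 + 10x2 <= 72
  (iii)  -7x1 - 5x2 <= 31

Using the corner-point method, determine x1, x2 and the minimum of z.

x1 = 4/7, x2 = -7, minimum z = -486/7

Extreme points and z = x1 + 10x2:
  (-264/53, 144/53) → z = 1176/53
  (4/7, -7) → z = -486/7
  (-134/23, 45/23) → z = 316/23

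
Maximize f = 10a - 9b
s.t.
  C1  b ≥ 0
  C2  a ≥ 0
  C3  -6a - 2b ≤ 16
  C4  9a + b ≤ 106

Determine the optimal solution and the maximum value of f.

Extreme points and f = 10a - 9b:
  (0, 0) → f = 0
  (106/9, 0) → f = 1060/9
  (0, 106) → f = -954

a = 106/9, b = 0, maximum f = 1060/9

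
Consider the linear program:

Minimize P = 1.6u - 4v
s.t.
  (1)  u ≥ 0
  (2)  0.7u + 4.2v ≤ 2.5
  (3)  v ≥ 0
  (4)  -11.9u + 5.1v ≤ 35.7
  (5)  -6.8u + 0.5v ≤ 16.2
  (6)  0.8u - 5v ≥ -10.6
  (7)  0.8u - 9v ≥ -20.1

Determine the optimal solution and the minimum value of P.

u = 0, v = 25/42, minimum P = -50/21

Corner points and P = 1.6u - 4v:
  (0, 25/42) → P = -50/21
  (0, 0) → P = 0
  (25/7, 0) → P = 40/7

The optimum lies where u = 0 and 0.7u + 4.2v = 2.5.
Solving simultaneously gives u = 0, v = 25/42.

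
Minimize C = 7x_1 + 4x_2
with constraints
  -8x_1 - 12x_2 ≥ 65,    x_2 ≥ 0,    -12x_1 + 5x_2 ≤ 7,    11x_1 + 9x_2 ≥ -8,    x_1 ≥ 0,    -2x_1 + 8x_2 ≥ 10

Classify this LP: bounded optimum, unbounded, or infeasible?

The boundaries -12x_1 + 5x_2 = 7 and x_1 = 0 meet at (0, 7/5), but that point violates -8x_1 - 12x_2 ≥ 65. Every candidate vertex is excluded by some other constraint, so the feasible region is empty.

infeasible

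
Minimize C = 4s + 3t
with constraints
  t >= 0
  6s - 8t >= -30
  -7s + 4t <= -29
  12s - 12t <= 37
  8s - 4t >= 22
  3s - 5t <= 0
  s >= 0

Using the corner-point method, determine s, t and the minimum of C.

Corner points and C = 4s + 3t:
  (11, 12) → C = 80
  (82/3, 97/4) → C = 2185/12
  (145/23, 87/23) → C = 841/23
  (185/24, 37/8) → C = 1073/24

s = 145/23, t = 87/23, minimum C = 841/23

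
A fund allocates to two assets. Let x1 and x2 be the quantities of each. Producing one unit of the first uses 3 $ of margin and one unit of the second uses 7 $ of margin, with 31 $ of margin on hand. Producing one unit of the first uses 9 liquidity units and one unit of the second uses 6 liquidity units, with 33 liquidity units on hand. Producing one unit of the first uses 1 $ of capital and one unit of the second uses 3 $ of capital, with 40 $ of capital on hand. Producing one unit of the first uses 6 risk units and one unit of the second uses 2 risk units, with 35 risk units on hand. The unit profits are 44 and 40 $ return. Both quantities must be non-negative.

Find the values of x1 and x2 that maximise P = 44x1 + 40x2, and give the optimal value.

x1 = 1, x2 = 4, maximum P = 204

Feasible corners and P = 44x1 + 40x2:
  (0, 0) → P = 0
  (0, 31/7) → P = 1240/7
  (11/3, 0) → P = 484/3
  (1, 4) → P = 204

At the optimal vertex, 3x1 + 7x2 = 31 and 9x1 + 6x2 = 33.
Solving simultaneously gives x1 = 1, x2 = 4.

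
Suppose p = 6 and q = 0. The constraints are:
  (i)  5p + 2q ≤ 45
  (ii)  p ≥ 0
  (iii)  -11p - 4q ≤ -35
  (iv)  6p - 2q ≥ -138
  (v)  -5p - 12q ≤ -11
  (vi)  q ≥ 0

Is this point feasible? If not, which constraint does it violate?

feasible

(i): 30 ≤ 45 ✓
(ii): 6 ≥ 0 ✓
(iii): -66 ≤ -35 ✓
(iv): 36 ≥ -138 ✓
(v): -30 ≤ -11 ✓
(vi): 0 ≥ 0 ✓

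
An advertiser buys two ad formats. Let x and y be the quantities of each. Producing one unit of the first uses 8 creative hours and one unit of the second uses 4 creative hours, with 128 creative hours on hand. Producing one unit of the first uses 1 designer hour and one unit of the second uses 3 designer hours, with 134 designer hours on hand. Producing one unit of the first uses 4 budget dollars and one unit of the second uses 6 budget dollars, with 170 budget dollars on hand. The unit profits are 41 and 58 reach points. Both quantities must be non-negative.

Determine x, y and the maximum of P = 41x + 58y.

x = 11/4, y = 53/2, maximum P = 6599/4

Vertices and P = 41x + 58y:
  (0, 0) → P = 0
  (0, 85/3) → P = 4930/3
  (16, 0) → P = 656
  (11/4, 53/2) → P = 6599/4

At the optimal vertex, 8x + 4y = 128 and 4x + 6y = 170.
Solving simultaneously gives x = 11/4, y = 53/2.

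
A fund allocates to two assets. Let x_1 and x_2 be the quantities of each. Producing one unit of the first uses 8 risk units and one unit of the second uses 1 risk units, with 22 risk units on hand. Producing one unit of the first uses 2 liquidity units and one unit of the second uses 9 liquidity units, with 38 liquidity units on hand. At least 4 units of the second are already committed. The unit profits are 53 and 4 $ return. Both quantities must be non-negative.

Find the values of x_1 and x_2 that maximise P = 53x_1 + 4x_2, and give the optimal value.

Vertices and P = 53x_1 + 4x_2:
  (0, 38/9) → P = 152/9
  (0, 4) → P = 16
  (1, 4) → P = 69

x_1 = 1, x_2 = 4, maximum P = 69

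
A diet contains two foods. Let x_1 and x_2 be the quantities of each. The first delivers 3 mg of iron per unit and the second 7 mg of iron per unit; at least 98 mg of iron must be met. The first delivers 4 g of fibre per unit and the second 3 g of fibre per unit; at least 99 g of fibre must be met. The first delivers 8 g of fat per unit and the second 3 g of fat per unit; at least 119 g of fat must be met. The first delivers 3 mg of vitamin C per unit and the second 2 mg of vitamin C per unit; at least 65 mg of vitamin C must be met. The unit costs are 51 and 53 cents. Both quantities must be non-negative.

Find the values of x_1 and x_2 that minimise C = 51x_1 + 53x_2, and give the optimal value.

x_1 = 21, x_2 = 5, minimum C = 1336

Corner points and C = 51x_1 + 53x_2:
  (0, 119/3) → C = 6307/3
  (98/3, 0) → C = 1666
  (21, 5) → C = 1336
  (5, 79/3) → C = 4952/3
The feasible region is unbounded (it extends along (0, 1), (1, 0)), but C strictly increases along every unbounded feasible direction, so there is no improving ray and the minimum is attained at a vertex.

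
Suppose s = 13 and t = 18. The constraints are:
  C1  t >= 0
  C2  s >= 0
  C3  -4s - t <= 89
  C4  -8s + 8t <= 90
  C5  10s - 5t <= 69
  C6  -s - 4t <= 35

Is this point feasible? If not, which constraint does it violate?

C1: 18 ≥ 0 ✓
C2: 13 ≥ 0 ✓
C3: -70 ≤ 89 ✓
C4: 40 ≤ 90 ✓
C5: 40 ≤ 69 ✓
C6: -85 ≤ 35 ✓

feasible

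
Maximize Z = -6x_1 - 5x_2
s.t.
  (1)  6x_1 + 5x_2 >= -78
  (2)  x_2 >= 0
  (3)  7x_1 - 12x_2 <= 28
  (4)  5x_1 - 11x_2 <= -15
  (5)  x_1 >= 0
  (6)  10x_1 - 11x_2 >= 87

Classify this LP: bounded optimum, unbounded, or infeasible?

bounded optimum

Extreme points and Z = -6x_1 - 5x_2:
  (488/17, 245/17) → Z = -4153/17
  (102/5, 117/11) → Z = -9657/55
The feasible region has finitely many vertices and no improving ray; the maximum is -9657/55 at (102/5, 117/11).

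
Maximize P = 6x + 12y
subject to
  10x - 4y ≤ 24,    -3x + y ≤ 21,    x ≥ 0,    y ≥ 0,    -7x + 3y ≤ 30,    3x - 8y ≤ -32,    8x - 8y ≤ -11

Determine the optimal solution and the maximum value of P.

x = 96, y = 234, maximum P = 3384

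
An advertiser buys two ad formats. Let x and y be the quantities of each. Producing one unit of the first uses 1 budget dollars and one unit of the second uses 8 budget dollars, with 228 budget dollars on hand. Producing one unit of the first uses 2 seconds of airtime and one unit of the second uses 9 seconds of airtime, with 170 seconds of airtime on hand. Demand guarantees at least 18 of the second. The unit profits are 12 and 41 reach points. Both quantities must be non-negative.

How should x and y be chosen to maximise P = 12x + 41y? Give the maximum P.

x = 4, y = 18, maximum P = 786

The binding constraints are 2x + 9y = 170 and y = 18.
Solving simultaneously gives x = 4, y = 18.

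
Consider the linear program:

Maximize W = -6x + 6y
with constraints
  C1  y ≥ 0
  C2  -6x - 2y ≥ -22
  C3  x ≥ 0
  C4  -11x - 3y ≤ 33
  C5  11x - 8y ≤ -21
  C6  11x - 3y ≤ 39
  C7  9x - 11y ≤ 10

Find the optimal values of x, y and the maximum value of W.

x = 0, y = 11, maximum W = 66

Feasible corners and W = -6x + 6y:
  (0, 11) → W = 66
  (67/35, 184/35) → W = 702/35
  (0, 21/8) → W = 63/4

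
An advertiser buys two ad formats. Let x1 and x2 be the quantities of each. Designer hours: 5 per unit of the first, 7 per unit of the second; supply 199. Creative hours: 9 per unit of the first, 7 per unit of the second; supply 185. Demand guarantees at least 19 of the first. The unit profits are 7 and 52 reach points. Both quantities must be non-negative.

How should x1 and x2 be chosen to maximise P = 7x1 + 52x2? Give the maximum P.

x1 = 19, x2 = 2, maximum P = 237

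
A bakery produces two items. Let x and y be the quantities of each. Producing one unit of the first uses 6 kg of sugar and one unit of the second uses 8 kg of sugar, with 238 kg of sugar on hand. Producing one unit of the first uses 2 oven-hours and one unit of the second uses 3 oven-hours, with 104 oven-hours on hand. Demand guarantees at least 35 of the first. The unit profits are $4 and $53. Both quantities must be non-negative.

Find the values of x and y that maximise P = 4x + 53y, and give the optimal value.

x = 35, y = 7/2, maximum P = 651/2

The binding constraints are 6x + 8y = 238 and x = 35.
Solving simultaneously gives x = 35, y = 7/2.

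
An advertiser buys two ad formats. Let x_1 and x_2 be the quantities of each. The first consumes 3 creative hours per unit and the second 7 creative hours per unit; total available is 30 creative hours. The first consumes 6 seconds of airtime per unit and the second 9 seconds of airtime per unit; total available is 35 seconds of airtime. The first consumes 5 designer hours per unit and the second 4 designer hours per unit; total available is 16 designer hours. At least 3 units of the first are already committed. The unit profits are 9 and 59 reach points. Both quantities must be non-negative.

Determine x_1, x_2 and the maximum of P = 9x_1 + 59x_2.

Extreme points and P = 9x_1 + 59x_2:
  (16/5, 0) → P = 144/5
  (3, 0) → P = 27
  (3, 1/4) → P = 167/4

x_1 = 3, x_2 = 1/4, maximum P = 167/4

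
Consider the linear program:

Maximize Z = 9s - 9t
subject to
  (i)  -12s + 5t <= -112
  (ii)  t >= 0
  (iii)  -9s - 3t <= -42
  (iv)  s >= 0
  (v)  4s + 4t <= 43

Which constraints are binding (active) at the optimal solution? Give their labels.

(ii) and (v)

Extreme points and Z = 9s - 9t:
  (28/3, 0) → Z = 84
  (39/4, 1) → Z = 315/4
  (43/4, 0) → Z = 387/4

The maximum is at (43/4, 0). Substituting into each constraint, equality holds for (ii) and (v); the remaining constraints have slack.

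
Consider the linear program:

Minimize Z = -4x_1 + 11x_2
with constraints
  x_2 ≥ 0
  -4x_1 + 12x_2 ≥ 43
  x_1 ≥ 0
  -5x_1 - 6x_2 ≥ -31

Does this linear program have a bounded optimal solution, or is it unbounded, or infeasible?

bounded optimum

Vertices and Z = -4x_1 + 11x_2:
  (0, 43/12) → Z = 473/12
  (19/14, 113/28) → Z = 1091/28
  (0, 31/6) → Z = 341/6
The feasible region has finitely many vertices and no improving ray; the minimum is 1091/28 at (19/14, 113/28).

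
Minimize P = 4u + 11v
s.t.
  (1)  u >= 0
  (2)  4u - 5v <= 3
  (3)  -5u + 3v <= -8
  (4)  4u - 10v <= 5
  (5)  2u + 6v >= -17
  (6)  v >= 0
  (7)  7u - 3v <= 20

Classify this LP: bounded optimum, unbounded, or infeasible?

Vertices and P = 4u + 11v:
  (31/13, 17/13) → P = 311/13
  (91/23, 59/23) → P = 1013/23
  (6, 22/3) → P = 314/3
The feasible region has finitely many vertices and no improving ray; the minimum is 311/13 at (31/13, 17/13).

bounded optimum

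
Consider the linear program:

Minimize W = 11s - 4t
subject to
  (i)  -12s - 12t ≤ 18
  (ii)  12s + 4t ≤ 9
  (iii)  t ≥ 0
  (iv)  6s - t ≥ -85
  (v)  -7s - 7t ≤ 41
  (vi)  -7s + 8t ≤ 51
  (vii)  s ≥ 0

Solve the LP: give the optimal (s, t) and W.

Feasible corners and W = 11s - 4t:
  (3/4, 0) → W = 33/4
  (0, 9/4) → W = -9
  (0, 0) → W = 0

The optimum lies where 12s + 4t = 9 and s = 0.
Solving simultaneously gives s = 0, t = 9/4.

s = 0, t = 9/4, minimum W = -9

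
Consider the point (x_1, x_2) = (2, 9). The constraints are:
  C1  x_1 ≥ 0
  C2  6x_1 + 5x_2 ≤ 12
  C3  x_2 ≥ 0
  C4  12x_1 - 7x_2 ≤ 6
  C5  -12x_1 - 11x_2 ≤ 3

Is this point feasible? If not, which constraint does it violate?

not feasible — violates C2

Constraint C2: 6x_1 + 5x_2 = 57, which is not ≤ 12. All other constraints are satisfied.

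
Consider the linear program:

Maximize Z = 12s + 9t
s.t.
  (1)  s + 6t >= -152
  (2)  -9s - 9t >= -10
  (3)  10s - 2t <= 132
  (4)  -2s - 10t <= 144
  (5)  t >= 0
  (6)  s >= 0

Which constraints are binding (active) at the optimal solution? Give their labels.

(2) and (5)

Extreme points and Z = 12s + 9t:
  (10/9, 0) → Z = 40/3
  (0, 10/9) → Z = 10
  (0, 0) → Z = 0

The maximum is at (10/9, 0). Substituting into each constraint, equality holds for (2) and (5); the remaining constraints have slack.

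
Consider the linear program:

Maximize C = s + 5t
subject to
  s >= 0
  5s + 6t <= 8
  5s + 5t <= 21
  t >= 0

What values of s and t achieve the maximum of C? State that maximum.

Feasible corners and C = s + 5t:
  (0, 4/3) → C = 20/3
  (0, 0) → C = 0
  (8/5, 0) → C = 8/5

At the optimal vertex, s = 0 and 5s + 6t = 8.
Solving simultaneously gives s = 0, t = 4/3.

s = 0, t = 4/3, maximum C = 20/3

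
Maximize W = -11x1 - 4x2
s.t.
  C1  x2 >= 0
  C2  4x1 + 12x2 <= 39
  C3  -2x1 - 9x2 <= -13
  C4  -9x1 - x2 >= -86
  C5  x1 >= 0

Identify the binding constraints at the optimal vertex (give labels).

C3 and C5

Feasible corners and W = -11x1 - 4x2:
  (13/2, 0) → W = -143/2
  (86/9, 0) → W = -946/9
  (993/104, 7/104) → W = -10951/104
  (0, 13/4) → W = -13
  (0, 13/9) → W = -52/9

The maximum is at (0, 13/9). Substituting into each constraint, equality holds for C3 and C5; the remaining constraints have slack.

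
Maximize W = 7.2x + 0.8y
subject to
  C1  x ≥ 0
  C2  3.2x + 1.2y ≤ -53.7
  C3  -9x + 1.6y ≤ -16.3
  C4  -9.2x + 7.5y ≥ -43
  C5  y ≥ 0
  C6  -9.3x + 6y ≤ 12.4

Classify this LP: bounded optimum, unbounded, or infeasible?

The boundaries -9x + 1.6y = -16.3 and y = 0 meet at (163/90, 0), but that point violates 3.2x + 1.2y ≤ -53.7. Every candidate vertex is excluded by some other constraint, so the feasible region is empty.

infeasible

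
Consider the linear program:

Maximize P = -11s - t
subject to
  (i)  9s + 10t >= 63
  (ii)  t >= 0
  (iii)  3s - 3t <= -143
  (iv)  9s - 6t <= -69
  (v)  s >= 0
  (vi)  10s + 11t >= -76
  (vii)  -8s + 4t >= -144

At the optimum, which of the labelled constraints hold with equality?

Feasible corners and P = -11s - t:
  (217/3, 120) → P = -2747/3
  (0, 143/3) → P = -143/3
  (95, 154) → P = -1199
The feasible region is unbounded (it extends along (0, 1), (1, 2)), but P strictly decreases along every unbounded feasible direction, so there is no improving ray and the maximum is attained at a vertex.

The maximum is at (0, 143/3). Substituting into each constraint, equality holds for (iii) and (v); the remaining constraints have slack.

(iii) and (v)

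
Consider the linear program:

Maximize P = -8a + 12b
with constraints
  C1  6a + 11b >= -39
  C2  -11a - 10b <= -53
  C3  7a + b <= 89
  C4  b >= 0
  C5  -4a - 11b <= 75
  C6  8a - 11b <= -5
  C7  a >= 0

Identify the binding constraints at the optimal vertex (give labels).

C3 and C7

Extreme points and P = -8a + 12b:
  (533/201, 479/201) → P = 1484/201
  (0, 53/10) → P = 318/5
  (974/85, 747/85) → P = 1172/85
  (0, 89) → P = 1068

The maximum is at (0, 89). Substituting into each constraint, equality holds for C3 and C7; the remaining constraints have slack.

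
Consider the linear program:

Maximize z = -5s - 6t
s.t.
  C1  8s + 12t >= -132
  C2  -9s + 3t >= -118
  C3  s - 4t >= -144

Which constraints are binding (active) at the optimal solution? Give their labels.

C1 and C3

Vertices and z = -5s - 6t:
  (85/11, -533/33) → z = 641/11
  (-564/11, 255/11) → z = 1290/11
  (904/33, 1414/33) → z = -13004/33

The maximum is at (-564/11, 255/11). Substituting into each constraint, equality holds for C1 and C3; the remaining constraints have slack.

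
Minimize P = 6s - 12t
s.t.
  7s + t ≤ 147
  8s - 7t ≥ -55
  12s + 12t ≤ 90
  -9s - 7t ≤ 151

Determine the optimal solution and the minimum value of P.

s = -1/6, t = 23/3, minimum P = -93

Extreme points and P = 6s - 12t:
  (93/4, -63/4) → P = 657/2
  (59/2, -119/2) → P = 891
  (-1/6, 23/3) → P = -93
  (-206/17, -713/119) → P = -96/119

The binding constraints are 8s - 7t = -55 and 12s + 12t = 90.
Solving simultaneously gives s = -1/6, t = 23/3.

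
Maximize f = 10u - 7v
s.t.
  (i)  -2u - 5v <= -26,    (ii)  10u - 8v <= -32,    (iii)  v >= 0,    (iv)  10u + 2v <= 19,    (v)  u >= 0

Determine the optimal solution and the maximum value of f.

u = 22/25, v = 51/10, maximum f = -269/10

Vertices and f = 10u - 7v:
  (8/11, 54/11) → f = -298/11
  (0, 26/5) → f = -182/5
  (22/25, 51/10) → f = -269/10
  (0, 19/2) → f = -133/2

The binding constraints are 10u - 8v = -32 and 10u + 2v = 19.
Solving simultaneously gives u = 22/25, v = 51/10.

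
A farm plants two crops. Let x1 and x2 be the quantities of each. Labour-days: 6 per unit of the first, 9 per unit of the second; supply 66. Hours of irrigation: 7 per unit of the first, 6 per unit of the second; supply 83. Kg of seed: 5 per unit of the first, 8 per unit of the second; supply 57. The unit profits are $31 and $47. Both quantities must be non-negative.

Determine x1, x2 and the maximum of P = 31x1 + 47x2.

x1 = 5, x2 = 4, maximum P = 343

Extreme points and P = 31x1 + 47x2:
  (0, 0) → P = 0
  (0, 57/8) → P = 2679/8
  (11, 0) → P = 341
  (5, 4) → P = 343

At the optimal vertex, 6x1 + 9x2 = 66 and 5x1 + 8x2 = 57.
Solving simultaneously gives x1 = 5, x2 = 4.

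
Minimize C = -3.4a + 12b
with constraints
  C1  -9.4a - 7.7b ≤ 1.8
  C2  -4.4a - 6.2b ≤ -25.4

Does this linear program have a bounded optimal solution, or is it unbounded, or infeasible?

unbounded

From the feasible point (-10337/1220, 6167/610), moving in the direction (6.2, -4.4) keeps every constraint satisfied while C decreases without bound.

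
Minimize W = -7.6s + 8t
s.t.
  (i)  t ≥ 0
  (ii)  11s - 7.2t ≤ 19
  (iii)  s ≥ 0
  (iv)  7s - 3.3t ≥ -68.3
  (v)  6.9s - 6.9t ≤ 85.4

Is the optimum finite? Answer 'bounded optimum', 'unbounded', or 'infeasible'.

bounded optimum

Corner points and W = -7.6s + 8t:
  (19/11, 0) → W = -722/55
  (0, 0) → W = 0
  (0, 683/33) → W = 5464/33
The feasible region has finitely many vertices and no improving ray; the minimum is -722/55 at (19/11, 0).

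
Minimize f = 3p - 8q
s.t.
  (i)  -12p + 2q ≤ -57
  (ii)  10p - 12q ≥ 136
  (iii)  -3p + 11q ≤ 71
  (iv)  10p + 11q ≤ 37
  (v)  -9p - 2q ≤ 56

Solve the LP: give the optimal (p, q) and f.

Feasible corners and f = 3p - 8q:
  (103/31, -531/62) → f = 2433/31
  (1/21, -395/14) → f = 1581/7
  (194/23, -99/23) → f = 1374/23
The feasible region is unbounded (it extends along (11, -10), (2, -9)), but f strictly increases along every unbounded feasible direction, so there is no improving ray and the minimum is attained at a vertex.

p = 194/23, q = -99/23, minimum f = 1374/23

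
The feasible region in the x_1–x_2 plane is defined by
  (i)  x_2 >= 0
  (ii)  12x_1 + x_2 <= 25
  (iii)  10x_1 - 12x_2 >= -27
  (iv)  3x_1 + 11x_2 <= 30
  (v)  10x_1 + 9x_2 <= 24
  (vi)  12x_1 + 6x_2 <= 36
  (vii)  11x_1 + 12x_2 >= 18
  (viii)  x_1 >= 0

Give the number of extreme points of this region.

Of the 28 pairwise boundary intersections, those satisfying every inequality are:
  (25/12, 0)
  (18/11, 0)
  (201/98, 19/49)
  (3/14, 17/7)
  (0, 9/4)
  (0, 3/2)

6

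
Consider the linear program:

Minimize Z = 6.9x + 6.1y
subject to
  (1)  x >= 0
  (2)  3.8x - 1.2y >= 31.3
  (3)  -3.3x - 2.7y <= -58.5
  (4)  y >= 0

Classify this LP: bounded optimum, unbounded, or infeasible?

bounded optimum

Corner points and Z = 6.9x + 6.1y:
  (1719/158, 3967/474) → Z = 29891/237
  (195/11, 0) → Z = 2691/22
The feasible region has finitely many vertices and no improving ray; the minimum is 2691/22 at (195/11, 0).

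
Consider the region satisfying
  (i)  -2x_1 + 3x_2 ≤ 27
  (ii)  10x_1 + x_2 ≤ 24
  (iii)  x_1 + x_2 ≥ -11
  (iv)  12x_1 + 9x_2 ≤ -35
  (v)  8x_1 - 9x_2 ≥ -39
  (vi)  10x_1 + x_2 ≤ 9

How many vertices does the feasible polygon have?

4

Of the 14 pairwise boundary intersections, those satisfying every inequality are:
  (-138/17, -49/17)
  (20/9, -119/9)
  (-37/10, 47/45)
  (58/39, -229/39)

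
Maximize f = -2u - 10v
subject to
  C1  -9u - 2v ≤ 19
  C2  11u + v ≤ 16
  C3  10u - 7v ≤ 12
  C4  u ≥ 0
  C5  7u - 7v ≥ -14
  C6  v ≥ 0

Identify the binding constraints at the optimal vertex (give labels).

Extreme points and f = -2u - 10v:
  (124/87, 28/87) → f = -176/29
  (7/6, 19/6) → f = -34
  (6/5, 0) → f = -12/5
  (0, 2) → f = -20
  (0, 0) → f = 0

The maximum is at (0, 0). Substituting into each constraint, equality holds for C4 and C6; the remaining constraints have slack.

C4 and C6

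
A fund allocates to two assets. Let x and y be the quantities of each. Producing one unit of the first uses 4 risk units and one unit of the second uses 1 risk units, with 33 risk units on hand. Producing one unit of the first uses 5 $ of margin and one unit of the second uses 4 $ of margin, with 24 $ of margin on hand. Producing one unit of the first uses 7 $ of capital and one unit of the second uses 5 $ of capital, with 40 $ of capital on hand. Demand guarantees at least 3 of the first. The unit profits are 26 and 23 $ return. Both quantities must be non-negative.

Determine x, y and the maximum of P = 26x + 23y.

Corner points and P = 26x + 23y:
  (24/5, 0) → P = 624/5
  (3, 0) → P = 78
  (3, 9/4) → P = 519/4

The binding constraints are 5x + 4y = 24 and x = 3.
Solving simultaneously gives x = 3, y = 9/4.

x = 3, y = 9/4, maximum P = 519/4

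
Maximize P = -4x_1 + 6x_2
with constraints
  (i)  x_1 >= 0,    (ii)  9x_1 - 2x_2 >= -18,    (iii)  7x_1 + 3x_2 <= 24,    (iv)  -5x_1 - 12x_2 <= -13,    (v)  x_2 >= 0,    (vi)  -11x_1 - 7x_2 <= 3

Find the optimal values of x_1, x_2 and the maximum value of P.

x_1 = 0, x_2 = 8, maximum P = 48

Corner points and P = -4x_1 + 6x_2:
  (0, 8) → P = 48
  (0, 13/12) → P = 13/2
  (24/7, 0) → P = -96/7
  (13/5, 0) → P = -52/5

The binding constraints are x_1 = 0 and 7x_1 + 3x_2 = 24.
Solving simultaneously gives x_1 = 0, x_2 = 8.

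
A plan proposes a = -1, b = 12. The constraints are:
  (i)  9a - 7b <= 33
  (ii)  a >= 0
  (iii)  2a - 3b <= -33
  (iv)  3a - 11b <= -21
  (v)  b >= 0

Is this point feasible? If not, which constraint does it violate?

not feasible — violates (ii)

Constraint (ii): a = -1, which is not ≥ 0. All other constraints are satisfied.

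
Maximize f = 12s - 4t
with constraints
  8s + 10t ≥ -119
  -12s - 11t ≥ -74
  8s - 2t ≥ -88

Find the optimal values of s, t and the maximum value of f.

s = 2049/32, t = -505/8, maximum f = 8167/8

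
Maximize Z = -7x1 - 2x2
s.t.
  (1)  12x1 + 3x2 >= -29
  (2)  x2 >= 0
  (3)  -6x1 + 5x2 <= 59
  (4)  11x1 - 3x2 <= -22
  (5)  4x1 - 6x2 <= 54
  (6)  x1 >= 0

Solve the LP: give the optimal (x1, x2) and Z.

x1 = 0, x2 = 22/3, maximum Z = -44/3

Feasible corners and Z = -7x1 - 2x2:
  (67/37, 517/37) → Z = -1503/37
  (0, 59/5) → Z = -118/5
  (0, 22/3) → Z = -44/3

At the optimal vertex, 11x1 - 3x2 = -22 and x1 = 0.
Solving simultaneously gives x1 = 0, x2 = 22/3.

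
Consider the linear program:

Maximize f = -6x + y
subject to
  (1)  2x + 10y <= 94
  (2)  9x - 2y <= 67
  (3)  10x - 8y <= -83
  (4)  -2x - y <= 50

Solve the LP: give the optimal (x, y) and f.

Vertices and f = -6x + y:
  (-39/58, 553/58) → f = 787/58
  (-33, 16) → f = 214
  (-483/26, -167/13) → f = 1282/13

The binding constraints are 2x + 10y = 94 and -2x - y = 50.
Solving simultaneously gives x = -33, y = 16.

x = -33, y = 16, maximum f = 214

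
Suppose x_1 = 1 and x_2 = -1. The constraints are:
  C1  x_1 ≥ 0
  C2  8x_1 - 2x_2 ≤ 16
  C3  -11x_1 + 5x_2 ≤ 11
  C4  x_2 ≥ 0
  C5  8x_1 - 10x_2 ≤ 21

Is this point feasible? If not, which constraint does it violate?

not feasible — violates C4

Constraint C4: x_2 = -1, which is not ≥ 0. All other constraints are satisfied.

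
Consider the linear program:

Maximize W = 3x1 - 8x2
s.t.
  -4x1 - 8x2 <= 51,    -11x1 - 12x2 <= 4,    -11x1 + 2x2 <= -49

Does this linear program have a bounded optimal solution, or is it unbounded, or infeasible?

From the feasible point (29/2, -109/8), moving in the direction (8, -4) keeps every constraint satisfied while W increases without bound.

unbounded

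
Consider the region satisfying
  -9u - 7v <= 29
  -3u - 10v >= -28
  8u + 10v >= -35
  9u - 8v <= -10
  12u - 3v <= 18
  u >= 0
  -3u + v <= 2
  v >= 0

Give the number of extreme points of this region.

4

The feasible vertices (each the meet of two boundaries and inside every other half-plane) are:
  (62/57, 47/19)
  (8/33, 30/11)
  (0, 5/4)
  (0, 2)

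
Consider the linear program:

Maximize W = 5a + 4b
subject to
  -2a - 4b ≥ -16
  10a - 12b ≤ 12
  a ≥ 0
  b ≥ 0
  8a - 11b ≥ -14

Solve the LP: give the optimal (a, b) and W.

a = 15/4, b = 17/8, maximum W = 109/4

The binding constraints are -2a - 4b = -16 and 10a - 12b = 12.
Solving simultaneously gives a = 15/4, b = 17/8.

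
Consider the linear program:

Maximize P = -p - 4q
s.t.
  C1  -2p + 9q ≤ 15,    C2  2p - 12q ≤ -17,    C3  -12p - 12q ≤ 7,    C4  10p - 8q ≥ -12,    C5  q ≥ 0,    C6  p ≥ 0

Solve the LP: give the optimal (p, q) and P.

p = 0, q = 17/12, maximum P = -17/3

Vertices and P = -p - 4q:
  (6/37, 63/37) → P = -258/37
  (0, 17/12) → P = -17/3
  (0, 3/2) → P = -6
The feasible region is unbounded (it extends along (9, 2), (6, 1)), but P strictly decreases along every unbounded feasible direction, so there is no improving ray and the maximum is attained at a vertex.

At the optimal vertex, 2p - 12q = -17 and p = 0.
Solving simultaneously gives p = 0, q = 17/12.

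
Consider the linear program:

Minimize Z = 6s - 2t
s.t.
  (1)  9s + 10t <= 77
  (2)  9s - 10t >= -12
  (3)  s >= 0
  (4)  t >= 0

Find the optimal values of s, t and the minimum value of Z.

Corner points and Z = 6s - 2t:
  (65/18, 89/20) → Z = 383/30
  (77/9, 0) → Z = 154/3
  (0, 6/5) → Z = -12/5
  (0, 0) → Z = 0

The binding constraints are 9s - 10t = -12 and s = 0.
Solving simultaneously gives s = 0, t = 6/5.

s = 0, t = 6/5, minimum Z = -12/5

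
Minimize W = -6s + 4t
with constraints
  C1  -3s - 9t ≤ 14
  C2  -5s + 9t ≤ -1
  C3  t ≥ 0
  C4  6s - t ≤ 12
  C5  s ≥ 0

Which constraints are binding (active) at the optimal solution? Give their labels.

C3 and C4

Feasible corners and W = -6s + 4t:
  (1/5, 0) → W = -6/5
  (107/49, 54/49) → W = -426/49
  (2, 0) → W = -12

The minimum is at (2, 0). Substituting into each constraint, equality holds for C3 and C4; the remaining constraints have slack.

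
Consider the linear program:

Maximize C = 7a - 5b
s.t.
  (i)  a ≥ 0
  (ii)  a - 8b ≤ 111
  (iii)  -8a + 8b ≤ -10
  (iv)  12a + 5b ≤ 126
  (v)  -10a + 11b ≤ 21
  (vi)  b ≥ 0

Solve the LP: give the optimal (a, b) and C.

a = 21/2, b = 0, maximum C = 147/2

Corner points and C = 7a - 5b:
  (529/68, 111/17) → C = 1483/68
  (5/4, 0) → C = 35/4
  (21/2, 0) → C = 147/2

The optimum lies where 12a + 5b = 126 and b = 0.
Solving simultaneously gives a = 21/2, b = 0.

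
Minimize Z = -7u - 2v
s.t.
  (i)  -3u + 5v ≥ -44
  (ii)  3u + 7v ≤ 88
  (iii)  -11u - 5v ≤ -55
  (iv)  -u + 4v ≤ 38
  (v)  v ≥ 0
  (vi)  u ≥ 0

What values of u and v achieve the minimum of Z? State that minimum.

u = 187/9, v = 11/3, minimum Z = -1375/9

Extreme points and Z = -7u - 2v:
  (187/9, 11/3) → Z = -1375/9
  (44/3, 0) → Z = -308/3
  (86/19, 202/19) → Z = -1006/19
  (30/49, 473/49) → Z = -1156/49
  (5, 0) → Z = -35

The optimum lies where -3u + 5v = -44 and 3u + 7v = 88.
Solving simultaneously gives u = 187/9, v = 11/3.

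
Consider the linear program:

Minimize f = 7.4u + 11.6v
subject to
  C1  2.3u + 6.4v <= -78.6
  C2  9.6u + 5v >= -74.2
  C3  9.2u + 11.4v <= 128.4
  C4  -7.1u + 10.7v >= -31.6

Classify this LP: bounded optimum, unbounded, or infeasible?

infeasible

The boundaries 2.3u + 6.4v = -78.6 and 9.6u + 5v = -74.2 meet at (-4094/2497, -29195/2497), but that point violates -7.1u + 10.7v ≥ -31.6. Every candidate vertex is excluded by some other constraint, so the feasible region is empty.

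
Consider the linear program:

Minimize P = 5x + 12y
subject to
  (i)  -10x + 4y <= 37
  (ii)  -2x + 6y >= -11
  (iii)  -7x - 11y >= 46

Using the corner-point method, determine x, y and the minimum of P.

x = -133/26, y = -46/13, minimum P = -1769/26

Feasible corners and P = 5x + 12y:
  (-133/26, -46/13) → P = -1769/26
  (-197/46, -67/46) → P = -1789/46
  (-155/64, -169/64) → P = -2803/64

The optimum lies where -10x + 4y = 37 and -2x + 6y = -11.
Solving simultaneously gives x = -133/26, y = -46/13.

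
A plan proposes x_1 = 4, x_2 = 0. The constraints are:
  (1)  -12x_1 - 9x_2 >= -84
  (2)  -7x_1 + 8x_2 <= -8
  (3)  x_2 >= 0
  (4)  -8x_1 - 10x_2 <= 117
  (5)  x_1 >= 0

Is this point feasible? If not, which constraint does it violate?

(1): -48 ≥ -84 ✓
(2): -28 ≤ -8 ✓
(3): 0 ≥ 0 ✓
(4): -32 ≤ 117 ✓
(5): 4 ≥ 0 ✓

feasible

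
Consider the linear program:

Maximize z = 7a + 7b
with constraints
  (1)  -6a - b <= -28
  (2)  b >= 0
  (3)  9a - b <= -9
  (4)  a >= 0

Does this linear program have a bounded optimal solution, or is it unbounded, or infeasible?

unbounded

From the feasible point (19/15, 102/5), moving in the direction (0, 1) keeps every constraint satisfied while z increases without bound.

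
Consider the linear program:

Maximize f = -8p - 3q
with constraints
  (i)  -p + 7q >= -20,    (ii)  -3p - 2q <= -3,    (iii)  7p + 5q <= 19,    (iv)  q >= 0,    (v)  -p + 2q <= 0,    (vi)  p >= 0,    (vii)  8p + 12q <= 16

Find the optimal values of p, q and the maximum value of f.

Vertices and f = -8p - 3q:
  (1, 0) → f = -8
  (3/4, 3/8) → f = -57/8
  (2, 0) → f = -16
  (8/7, 4/7) → f = -76/7

The optimum lies where -3p - 2q = -3 and -p + 2q = 0.
Solving simultaneously gives p = 3/4, q = 3/8.

p = 3/4, q = 3/8, maximum f = -57/8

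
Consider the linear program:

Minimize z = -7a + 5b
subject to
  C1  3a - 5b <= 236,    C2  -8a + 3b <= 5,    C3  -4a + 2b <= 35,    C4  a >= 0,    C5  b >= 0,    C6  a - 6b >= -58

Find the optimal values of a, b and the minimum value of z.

a = 1706/13, b = 410/13, minimum z = -9892/13

Feasible corners and z = -7a + 5b:
  (236/3, 0) → z = -1652/3
  (1706/13, 410/13) → z = -9892/13
  (0, 5/3) → z = 25/3
  (16/5, 51/5) → z = 143/5
  (0, 0) → z = 0

At the optimal vertex, 3a - 5b = 236 and a - 6b = -58.
Solving simultaneously gives a = 1706/13, b = 410/13.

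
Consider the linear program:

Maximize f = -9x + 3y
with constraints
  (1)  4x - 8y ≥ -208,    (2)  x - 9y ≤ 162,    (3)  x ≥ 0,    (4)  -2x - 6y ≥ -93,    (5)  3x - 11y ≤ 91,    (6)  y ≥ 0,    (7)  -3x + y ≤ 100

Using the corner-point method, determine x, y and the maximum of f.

x = 0, y = 31/2, maximum f = 93/2

At the optimal vertex, x = 0 and -2x - 6y = -93.
Solving simultaneously gives x = 0, y = 31/2.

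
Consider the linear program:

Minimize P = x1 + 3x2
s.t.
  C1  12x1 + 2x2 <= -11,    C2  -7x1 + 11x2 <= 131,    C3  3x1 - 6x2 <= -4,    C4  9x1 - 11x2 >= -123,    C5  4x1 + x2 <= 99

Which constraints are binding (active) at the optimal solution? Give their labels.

Extreme points and P = x1 + 3x2:
  (-37/39, 5/26) → P = -29/78
  (-367/150, 459/50) → P = 1882/75
  (-694/21, -111/7) → P = -1693/21

The minimum is at (-694/21, -111/7). Substituting into each constraint, equality holds for C3 and C4; the remaining constraints have slack.

C3 and C4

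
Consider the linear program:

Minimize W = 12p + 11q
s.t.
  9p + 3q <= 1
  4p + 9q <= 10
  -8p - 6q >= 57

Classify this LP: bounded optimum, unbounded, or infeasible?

unbounded

From the feasible point (59/10, -521/30), moving in the direction (-9, 4) keeps every constraint satisfied while W decreases without bound.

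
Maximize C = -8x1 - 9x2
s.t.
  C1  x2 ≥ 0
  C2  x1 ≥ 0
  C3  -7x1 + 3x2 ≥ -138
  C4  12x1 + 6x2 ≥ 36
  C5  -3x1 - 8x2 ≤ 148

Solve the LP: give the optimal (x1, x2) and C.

x1 = 3, x2 = 0, maximum C = -24

Feasible corners and C = -8x1 - 9x2:
  (138/7, 0) → C = -1104/7
  (3, 0) → C = -24
  (0, 6) → C = -54
The feasible region is unbounded (it extends along (0, 1), (3, 7)), but C strictly decreases along every unbounded feasible direction, so there is no improving ray and the maximum is attained at a vertex.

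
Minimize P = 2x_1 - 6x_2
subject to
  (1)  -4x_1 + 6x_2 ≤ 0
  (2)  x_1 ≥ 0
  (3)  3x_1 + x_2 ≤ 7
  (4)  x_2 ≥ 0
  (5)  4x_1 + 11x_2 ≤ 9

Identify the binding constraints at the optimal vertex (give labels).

(1) and (5)

Extreme points and P = 2x_1 - 6x_2:
  (0, 0) → P = 0
  (27/34, 9/17) → P = -27/17
  (9/4, 0) → P = 9/2

The minimum is at (27/34, 9/17). Substituting into each constraint, equality holds for (1) and (5); the remaining constraints have slack.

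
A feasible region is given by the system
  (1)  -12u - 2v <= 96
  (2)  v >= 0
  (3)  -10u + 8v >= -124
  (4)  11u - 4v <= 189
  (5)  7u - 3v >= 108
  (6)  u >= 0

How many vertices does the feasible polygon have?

Of the 15 pairwise boundary intersections, those satisfying every inequality are:
  (127/6, 263/24)
  (246/13, 106/13)
  (27, 27)

3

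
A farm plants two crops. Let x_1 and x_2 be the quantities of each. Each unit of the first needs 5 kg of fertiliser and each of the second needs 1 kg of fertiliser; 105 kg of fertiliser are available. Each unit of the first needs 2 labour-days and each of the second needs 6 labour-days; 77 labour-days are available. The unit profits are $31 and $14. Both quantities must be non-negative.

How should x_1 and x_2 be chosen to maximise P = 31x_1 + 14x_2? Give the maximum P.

Extreme points and P = 31x_1 + 14x_2:
  (0, 0) → P = 0
  (0, 77/6) → P = 539/3
  (21, 0) → P = 651
  (79/4, 25/4) → P = 2799/4

At the optimal vertex, 5x_1 + x_2 = 105 and 2x_1 + 6x_2 = 77.
Solving simultaneously gives x_1 = 79/4, x_2 = 25/4.

x_1 = 79/4, x_2 = 25/4, maximum P = 2799/4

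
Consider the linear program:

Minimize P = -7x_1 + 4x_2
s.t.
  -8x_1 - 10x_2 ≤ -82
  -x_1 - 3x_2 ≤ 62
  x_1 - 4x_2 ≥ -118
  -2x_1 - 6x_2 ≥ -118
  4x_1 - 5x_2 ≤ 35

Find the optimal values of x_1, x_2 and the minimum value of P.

Feasible corners and P = -7x_1 + 4x_2:
  (-142/7, 171/7) → P = 1678/7
  (19/2, 3/5) → P = -641/10
  (-118/7, 177/7) → P = 1534/7
  (400/17, 201/17) → P = -1996/17

The binding constraints are -2x_1 - 6x_2 = -118 and 4x_1 - 5x_2 = 35.
Solving simultaneously gives x_1 = 400/17, x_2 = 201/17.

x_1 = 400/17, x_2 = 201/17, minimum P = -1996/17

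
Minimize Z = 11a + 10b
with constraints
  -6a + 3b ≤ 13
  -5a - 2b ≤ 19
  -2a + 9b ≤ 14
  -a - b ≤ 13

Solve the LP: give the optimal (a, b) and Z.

a = 7/3, b = -46/3, minimum Z = -383/3

Corner points and Z = 11a + 10b:
  (-83/27, -49/27) → Z = -1403/27
  (-25/16, 29/24) → Z = -245/48
  (7/3, -46/3) → Z = -383/3
The feasible region is unbounded (it extends along (9, 2), (1, -1)), but Z strictly increases along every unbounded feasible direction, so there is no improving ray and the minimum is attained at a vertex.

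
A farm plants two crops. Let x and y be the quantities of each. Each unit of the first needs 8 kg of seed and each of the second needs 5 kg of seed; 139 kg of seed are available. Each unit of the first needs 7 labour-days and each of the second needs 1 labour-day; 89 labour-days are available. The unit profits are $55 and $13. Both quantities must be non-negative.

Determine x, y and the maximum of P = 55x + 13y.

x = 34/3, y = 29/3, maximum P = 749

Feasible corners and P = 55x + 13y:
  (0, 0) → P = 0
  (0, 139/5) → P = 1807/5
  (89/7, 0) → P = 4895/7
  (34/3, 29/3) → P = 749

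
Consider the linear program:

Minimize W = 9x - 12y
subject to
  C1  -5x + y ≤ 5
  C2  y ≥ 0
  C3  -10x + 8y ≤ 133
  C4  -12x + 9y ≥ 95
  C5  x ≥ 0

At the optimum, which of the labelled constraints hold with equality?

Corner points and W = 9x - 12y:
  (31/10, 41/2) → W = -2181/10
  (50/33, 415/33) → W = -1510/11
  (437/6, 323/3) → W = -1273/2

The minimum is at (437/6, 323/3). Substituting into each constraint, equality holds for C3 and C4; the remaining constraints have slack.

C3 and C4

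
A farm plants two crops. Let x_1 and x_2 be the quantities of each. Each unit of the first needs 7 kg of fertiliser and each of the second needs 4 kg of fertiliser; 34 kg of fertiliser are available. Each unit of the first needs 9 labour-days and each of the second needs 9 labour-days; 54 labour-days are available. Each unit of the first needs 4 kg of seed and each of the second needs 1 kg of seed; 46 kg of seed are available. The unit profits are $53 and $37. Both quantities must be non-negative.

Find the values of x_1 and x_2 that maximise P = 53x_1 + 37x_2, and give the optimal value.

x_1 = 10/3, x_2 = 8/3, maximum P = 826/3

Vertices and P = 53x_1 + 37x_2:
  (0, 0) → P = 0
  (0, 6) → P = 222
  (34/7, 0) → P = 1802/7
  (10/3, 8/3) → P = 826/3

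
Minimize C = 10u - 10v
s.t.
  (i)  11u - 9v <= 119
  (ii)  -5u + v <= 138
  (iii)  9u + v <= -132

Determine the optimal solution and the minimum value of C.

u = -135/7, v = 291/7, minimum C = -4260/7

Corner points and C = 10u - 10v:
  (-1361/34, -2113/34) → C = 3760/17
  (-1069/92, -2523/92) → C = 3635/23
  (-135/7, 291/7) → C = -4260/7

The optimum lies where -5u + v = 138 and 9u + v = -132.
Solving simultaneously gives u = -135/7, v = 291/7.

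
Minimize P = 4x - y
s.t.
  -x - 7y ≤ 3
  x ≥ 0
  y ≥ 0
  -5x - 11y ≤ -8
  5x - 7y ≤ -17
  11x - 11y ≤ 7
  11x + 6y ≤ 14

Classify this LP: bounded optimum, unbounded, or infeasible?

The boundaries x = 0 and -5x - 11y = -8 meet at (0, 8/11), but that point violates 5x - 7y ≤ -17. Every candidate vertex is excluded by some other constraint, so the feasible region is empty.

infeasible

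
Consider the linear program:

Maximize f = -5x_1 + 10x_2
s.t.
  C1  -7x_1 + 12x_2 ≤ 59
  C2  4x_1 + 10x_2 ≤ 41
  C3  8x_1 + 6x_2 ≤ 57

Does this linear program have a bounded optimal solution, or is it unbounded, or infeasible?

bounded optimum

Corner points and f = -5x_1 + 10x_2:
  (-49/59, 523/118) → f = 2860/59
  (81/14, 25/14) → f = -155/14
The feasible region has finitely many vertices and no improving ray; the maximum is 2860/59 at (-49/59, 523/118).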